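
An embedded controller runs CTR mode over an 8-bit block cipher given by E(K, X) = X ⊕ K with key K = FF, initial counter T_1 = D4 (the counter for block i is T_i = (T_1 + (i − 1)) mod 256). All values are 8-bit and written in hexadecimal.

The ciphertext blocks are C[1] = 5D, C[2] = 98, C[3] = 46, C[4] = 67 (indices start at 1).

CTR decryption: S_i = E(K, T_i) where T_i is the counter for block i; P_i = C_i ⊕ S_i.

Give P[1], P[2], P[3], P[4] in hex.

P[1]: T = D4, S = E(K, T) = 2B; 5D ⊕ 2B = 76.
P[2]: T = D5, S = E(K, T) = 2A; 98 ⊕ 2A = B2.
P[3]: T = D6, S = E(K, T) = 29; 46 ⊕ 29 = 6F.
P[4]: T = D7, S = E(K, T) = 28; 67 ⊕ 28 = 4F.

P[1] = 76, P[2] = B2, P[3] = 6F, P[4] = 4F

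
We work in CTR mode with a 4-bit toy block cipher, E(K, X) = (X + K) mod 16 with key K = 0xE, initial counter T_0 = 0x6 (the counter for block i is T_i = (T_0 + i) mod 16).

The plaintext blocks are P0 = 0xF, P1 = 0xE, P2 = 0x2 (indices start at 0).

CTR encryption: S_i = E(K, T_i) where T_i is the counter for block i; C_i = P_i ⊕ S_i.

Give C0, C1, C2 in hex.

C0: T = 0x6, S = E(K, T) = 0x4; 0xF ⊕ 0x4 = 0xB.
C1: T = 0x7, S = E(K, T) = 0x5; 0xE ⊕ 0x5 = 0xB.
C2: T = 0x8, S = E(K, T) = 0x6; 0x2 ⊕ 0x6 = 0x4.

C0 = 0xB, C1 = 0xB, C2 = 0x4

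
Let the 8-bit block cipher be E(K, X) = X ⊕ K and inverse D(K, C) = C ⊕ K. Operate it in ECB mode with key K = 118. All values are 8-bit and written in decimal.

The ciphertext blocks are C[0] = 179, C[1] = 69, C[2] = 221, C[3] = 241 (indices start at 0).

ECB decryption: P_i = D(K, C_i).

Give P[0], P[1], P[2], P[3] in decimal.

P[0] = 197, P[1] = 51, P[2] = 171, P[3] = 135

P[0]: D(K, 179) = 197.
P[1]: D(K, 69) = 51.
P[2]: D(K, 221) = 171.
P[3]: D(K, 241) = 135.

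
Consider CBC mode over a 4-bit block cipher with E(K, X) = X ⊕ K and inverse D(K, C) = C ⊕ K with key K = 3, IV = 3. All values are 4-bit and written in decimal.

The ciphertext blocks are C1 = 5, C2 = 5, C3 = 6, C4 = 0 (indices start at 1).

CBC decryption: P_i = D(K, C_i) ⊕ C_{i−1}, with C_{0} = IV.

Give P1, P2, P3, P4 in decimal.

P1: D(K, 5) = 6; 6 ⊕ 3 = 5.
P2: D(K, 5) = 6; 6 ⊕ 5 = 3.
P3: D(K, 6) = 5; 5 ⊕ 5 = 0.
P4: D(K, 0) = 3; 3 ⊕ 6 = 5.

P1 = 5, P2 = 3, P3 = 0, P4 = 5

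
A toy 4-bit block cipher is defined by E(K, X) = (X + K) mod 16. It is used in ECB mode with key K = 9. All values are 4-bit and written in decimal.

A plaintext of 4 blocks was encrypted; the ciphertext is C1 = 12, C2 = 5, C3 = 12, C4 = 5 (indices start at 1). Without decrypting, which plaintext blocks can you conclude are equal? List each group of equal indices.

ECB encrypts each block independently with the same key, so equal ciphertext blocks imply equal plaintext blocks.
C1 = C3 = 12, so P1 = P3.
C2 = C4 = 5, so P2 = P4.

P1 = P3; P2 = P4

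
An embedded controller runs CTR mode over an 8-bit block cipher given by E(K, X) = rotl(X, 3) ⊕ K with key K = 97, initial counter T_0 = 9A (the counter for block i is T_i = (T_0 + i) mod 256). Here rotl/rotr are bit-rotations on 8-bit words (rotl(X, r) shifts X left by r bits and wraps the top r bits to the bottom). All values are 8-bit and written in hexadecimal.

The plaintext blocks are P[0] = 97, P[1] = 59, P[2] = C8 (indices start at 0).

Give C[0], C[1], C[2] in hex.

CTR encryption: S_i = E(K, T_i) where T_i is the counter for block i; C_i = P_i ⊕ S_i.
C[0]: T = 9A, S = E(K, T) = 43; 97 ⊕ 43 = D4.
C[1]: T = 9B, S = E(K, T) = 4B; 59 ⊕ 4B = 12.
C[2]: T = 9C, S = E(K, T) = 73; C8 ⊕ 73 = BB.

C[0] = D4, C[1] = 12, C[2] = BB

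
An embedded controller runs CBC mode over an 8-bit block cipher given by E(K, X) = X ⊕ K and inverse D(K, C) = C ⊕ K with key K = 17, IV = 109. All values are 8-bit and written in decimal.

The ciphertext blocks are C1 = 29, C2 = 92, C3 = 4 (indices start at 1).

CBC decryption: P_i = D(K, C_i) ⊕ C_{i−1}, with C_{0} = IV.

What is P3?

P3: D(K, 4) = 21; 21 ⊕ 92 = 73.

P3 = 73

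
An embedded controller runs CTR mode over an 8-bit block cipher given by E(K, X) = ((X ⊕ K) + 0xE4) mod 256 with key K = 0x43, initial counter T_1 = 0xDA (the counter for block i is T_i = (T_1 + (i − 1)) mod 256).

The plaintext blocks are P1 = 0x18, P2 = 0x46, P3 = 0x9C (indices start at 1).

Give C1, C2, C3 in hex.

C1 = 0x65, C2 = 0x3A, C3 = 0x1F

CTR encryption: S_i = E(K, T_i) where T_i is the counter for block i; C_i = P_i ⊕ S_i.
C1: T = 0xDA, S = E(K, T) = 0x7D; 0x18 ⊕ 0x7D = 0x65.
C2: T = 0xDB, S = E(K, T) = 0x7C; 0x46 ⊕ 0x7C = 0x3A.
C3: T = 0xDC, S = E(K, T) = 0x83; 0x9C ⊕ 0x83 = 0x1F.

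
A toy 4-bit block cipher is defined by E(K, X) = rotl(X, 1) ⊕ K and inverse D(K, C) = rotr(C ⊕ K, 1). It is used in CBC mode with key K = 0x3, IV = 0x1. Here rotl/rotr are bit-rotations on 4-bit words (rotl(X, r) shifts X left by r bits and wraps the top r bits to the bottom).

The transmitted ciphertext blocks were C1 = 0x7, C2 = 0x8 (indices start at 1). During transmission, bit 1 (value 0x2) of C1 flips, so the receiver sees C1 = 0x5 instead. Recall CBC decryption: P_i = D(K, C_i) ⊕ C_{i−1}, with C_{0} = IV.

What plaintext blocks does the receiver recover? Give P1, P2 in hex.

P1 = 0x2, P2 = 0x8

Only C1 changed, to 0x5. In CBC, a change in C_i garbles P_i and flips the same bit in P_{i+1}. Decrypting the received ciphertext:
P1: D(K, 0x5) = 0x3; 0x3 ⊕ 0x1 = 0x2.
P2: D(K, 0x8) = 0xD; 0xD ⊕ 0x5 = 0x8.
Blocks that differ from the original plaintext: P1, P2.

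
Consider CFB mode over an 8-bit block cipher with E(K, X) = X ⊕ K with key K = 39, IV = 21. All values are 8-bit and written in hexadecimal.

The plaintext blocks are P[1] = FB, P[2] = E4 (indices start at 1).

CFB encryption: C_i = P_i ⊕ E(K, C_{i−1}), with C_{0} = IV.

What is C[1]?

C[1]: E(K, 21) = 18; FB ⊕ 18 = E3.

C[1] = E3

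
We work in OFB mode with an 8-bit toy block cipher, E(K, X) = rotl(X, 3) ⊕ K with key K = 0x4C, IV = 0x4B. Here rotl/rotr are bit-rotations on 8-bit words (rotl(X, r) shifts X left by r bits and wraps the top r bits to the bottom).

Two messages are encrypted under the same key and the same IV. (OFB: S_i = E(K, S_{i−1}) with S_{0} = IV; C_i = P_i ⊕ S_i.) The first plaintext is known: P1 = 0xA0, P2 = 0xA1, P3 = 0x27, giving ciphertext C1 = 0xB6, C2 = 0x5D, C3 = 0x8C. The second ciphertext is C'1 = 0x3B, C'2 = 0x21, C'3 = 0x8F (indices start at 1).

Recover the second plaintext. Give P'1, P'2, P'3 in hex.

P'1 = 0x2D, P'2 = 0xDD, P'3 = 0x24

In OFB with a reused IV, both messages share the same keystream S_i, so C_i ⊕ C'_i = P_i ⊕ P'_i and thus P'_i = P_i ⊕ C_i ⊕ C'_i.
P'1: 0xA0 ⊕ 0xB6 ⊕ 0x3B = 0x2D.
P'2: 0xA1 ⊕ 0x5D ⊕ 0x21 = 0xDD.
P'3: 0x27 ⊕ 0x8C ⊕ 0x8F = 0x24.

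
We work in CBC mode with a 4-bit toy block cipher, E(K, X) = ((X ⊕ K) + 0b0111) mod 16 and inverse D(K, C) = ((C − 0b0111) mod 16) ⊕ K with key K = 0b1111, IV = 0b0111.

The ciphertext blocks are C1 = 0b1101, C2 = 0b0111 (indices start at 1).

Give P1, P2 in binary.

P1 = 0b1110, P2 = 0b0010

CBC decryption: P_i = D(K, C_i) ⊕ C_{i−1}, with C_{0} = IV.
P1: D(K, 0b1101) = 0b1001; 0b1001 ⊕ 0b0111 = 0b1110.
P2: D(K, 0b0111) = 0b1111; 0b1111 ⊕ 0b1101 = 0b0010.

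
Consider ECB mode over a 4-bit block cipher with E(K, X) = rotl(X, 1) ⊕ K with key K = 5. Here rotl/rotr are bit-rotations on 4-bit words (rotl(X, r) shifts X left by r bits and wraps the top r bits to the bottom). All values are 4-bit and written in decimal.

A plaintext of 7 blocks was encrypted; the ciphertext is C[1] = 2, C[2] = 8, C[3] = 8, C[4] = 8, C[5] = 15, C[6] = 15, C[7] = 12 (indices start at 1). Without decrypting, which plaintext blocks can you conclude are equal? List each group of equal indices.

ECB encrypts each block independently with the same key, so equal ciphertext blocks imply equal plaintext blocks.
C[2] = C[3] = C[4] = 8, so P[2] = P[3] = P[4].
C[5] = C[6] = 15, so P[5] = P[6].

P[2] = P[3] = P[4]; P[5] = P[6]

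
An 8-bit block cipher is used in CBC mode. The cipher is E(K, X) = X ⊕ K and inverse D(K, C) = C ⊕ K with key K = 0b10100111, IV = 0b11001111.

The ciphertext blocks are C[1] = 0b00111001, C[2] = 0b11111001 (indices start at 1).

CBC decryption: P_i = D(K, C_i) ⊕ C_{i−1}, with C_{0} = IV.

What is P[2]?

P[2]: D(K, 0b11111001) = 0b01011110; 0b01011110 ⊕ 0b00111001 = 0b01100111.

P[2] = 0b01100111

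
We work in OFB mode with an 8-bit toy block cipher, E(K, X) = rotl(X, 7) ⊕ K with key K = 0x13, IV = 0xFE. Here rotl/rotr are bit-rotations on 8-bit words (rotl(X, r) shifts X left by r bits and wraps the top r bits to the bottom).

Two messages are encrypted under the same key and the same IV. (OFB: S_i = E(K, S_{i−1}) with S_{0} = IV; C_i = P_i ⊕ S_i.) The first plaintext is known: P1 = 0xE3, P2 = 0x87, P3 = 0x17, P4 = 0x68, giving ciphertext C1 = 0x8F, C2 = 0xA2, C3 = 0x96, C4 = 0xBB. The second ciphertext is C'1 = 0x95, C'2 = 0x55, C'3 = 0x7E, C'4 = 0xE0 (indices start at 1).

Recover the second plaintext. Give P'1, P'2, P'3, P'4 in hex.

P'1 = 0xF9, P'2 = 0x70, P'3 = 0xFF, P'4 = 0x33

In OFB with a reused IV, both messages share the same keystream S_i, so C_i ⊕ C'_i = P_i ⊕ P'_i and thus P'_i = P_i ⊕ C_i ⊕ C'_i.
P'1: 0xE3 ⊕ 0x8F ⊕ 0x95 = 0xF9.
P'2: 0x87 ⊕ 0xA2 ⊕ 0x55 = 0x70.
P'3: 0x17 ⊕ 0x96 ⊕ 0x7E = 0xFF.
P'4: 0x68 ⊕ 0xBB ⊕ 0xE0 = 0x33.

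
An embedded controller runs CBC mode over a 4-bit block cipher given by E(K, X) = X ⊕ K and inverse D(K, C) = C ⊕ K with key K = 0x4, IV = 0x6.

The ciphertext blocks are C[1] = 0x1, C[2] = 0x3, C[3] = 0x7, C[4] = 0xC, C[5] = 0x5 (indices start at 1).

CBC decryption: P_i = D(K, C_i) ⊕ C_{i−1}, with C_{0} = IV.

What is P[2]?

P[2]: D(K, 0x3) = 0x7; 0x7 ⊕ 0x1 = 0x6.

P[2] = 0x6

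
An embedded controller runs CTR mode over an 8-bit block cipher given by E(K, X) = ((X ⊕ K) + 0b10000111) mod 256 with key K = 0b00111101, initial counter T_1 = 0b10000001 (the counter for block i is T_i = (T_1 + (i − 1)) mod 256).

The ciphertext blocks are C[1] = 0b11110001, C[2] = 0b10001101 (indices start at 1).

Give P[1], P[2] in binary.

CTR decryption: S_i = E(K, T_i) where T_i is the counter for block i; P_i = C_i ⊕ S_i.
P[1]: T = 0b10000001, S = E(K, T) = 0b01000011; 0b11110001 ⊕ 0b01000011 = 0b10110010.
P[2]: T = 0b10000010, S = E(K, T) = 0b01000110; 0b10001101 ⊕ 0b01000110 = 0b11001011.

P[1] = 0b10110010, P[2] = 0b11001011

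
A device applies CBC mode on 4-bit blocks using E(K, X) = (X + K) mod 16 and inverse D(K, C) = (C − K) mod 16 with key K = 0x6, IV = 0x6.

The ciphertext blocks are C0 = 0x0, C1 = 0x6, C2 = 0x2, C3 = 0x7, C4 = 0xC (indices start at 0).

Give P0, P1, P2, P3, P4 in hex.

P0 = 0xC, P1 = 0x0, P2 = 0xA, P3 = 0x3, P4 = 0x1

CBC decryption: P_i = D(K, C_i) ⊕ C_{i−1}, with C_{−1} = IV.
P0: D(K, 0x0) = 0xA; 0xA ⊕ 0x6 = 0xC.
P1: D(K, 0x6) = 0x0; 0x0 ⊕ 0x0 = 0x0.
P2: D(K, 0x2) = 0xC; 0xC ⊕ 0x6 = 0xA.
P3: D(K, 0x7) = 0x1; 0x1 ⊕ 0x2 = 0x3.
P4: D(K, 0xC) = 0x6; 0x6 ⊕ 0x7 = 0x1.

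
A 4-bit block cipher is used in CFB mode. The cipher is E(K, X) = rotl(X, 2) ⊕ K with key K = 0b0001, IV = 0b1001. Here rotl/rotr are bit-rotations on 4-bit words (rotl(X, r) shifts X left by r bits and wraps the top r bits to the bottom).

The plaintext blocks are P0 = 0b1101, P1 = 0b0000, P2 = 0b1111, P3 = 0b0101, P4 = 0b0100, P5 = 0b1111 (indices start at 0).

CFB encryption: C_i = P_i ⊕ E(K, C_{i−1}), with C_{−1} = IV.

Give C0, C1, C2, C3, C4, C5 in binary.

C0 = 0b1010, C1 = 0b1011, C2 = 0b0000, C3 = 0b0100, C4 = 0b0100, C5 = 0b1111

C0: E(K, 0b1001) = 0b0111; 0b1101 ⊕ 0b0111 = 0b1010.
C1: E(K, 0b1010) = 0b1011; 0b0000 ⊕ 0b1011 = 0b1011.
C2: E(K, 0b1011) = 0b1111; 0b1111 ⊕ 0b1111 = 0b0000.
C3: E(K, 0b0000) = 0b0001; 0b0101 ⊕ 0b0001 = 0b0100.
C4: E(K, 0b0100) = 0b0000; 0b0100 ⊕ 0b0000 = 0b0100.
C5: E(K, 0b0100) = 0b0000; 0b1111 ⊕ 0b0000 = 0b1111.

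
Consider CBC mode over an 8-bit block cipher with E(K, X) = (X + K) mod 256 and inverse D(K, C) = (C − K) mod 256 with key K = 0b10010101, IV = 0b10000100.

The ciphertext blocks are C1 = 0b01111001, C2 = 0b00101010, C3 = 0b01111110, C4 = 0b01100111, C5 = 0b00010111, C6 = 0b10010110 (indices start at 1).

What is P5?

P5 = 0b11100101

CBC decryption: P_i = D(K, C_i) ⊕ C_{i−1}, with C_{0} = IV.
P5: D(K, 0b00010111) = 0b10000010; 0b10000010 ⊕ 0b01100111 = 0b11100101.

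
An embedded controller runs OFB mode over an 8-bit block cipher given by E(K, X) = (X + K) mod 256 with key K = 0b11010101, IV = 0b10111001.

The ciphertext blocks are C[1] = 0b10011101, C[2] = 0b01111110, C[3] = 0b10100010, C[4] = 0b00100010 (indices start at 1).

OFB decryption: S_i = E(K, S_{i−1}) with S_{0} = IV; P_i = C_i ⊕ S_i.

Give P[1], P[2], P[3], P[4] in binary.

P[1]: S = E(K, 0b10111001) = 0b10001110; 0b10011101 ⊕ 0b10001110 = 0b00010011.
P[2]: S = E(K, 0b10001110) = 0b01100011; 0b01111110 ⊕ 0b01100011 = 0b00011101.
P[3]: S = E(K, 0b01100011) = 0b00111000; 0b10100010 ⊕ 0b00111000 = 0b10011010.
P[4]: S = E(K, 0b00111000) = 0b00001101; 0b00100010 ⊕ 0b00001101 = 0b00101111.

P[1] = 0b00010011, P[2] = 0b00011101, P[3] = 0b10011010, P[4] = 0b00101111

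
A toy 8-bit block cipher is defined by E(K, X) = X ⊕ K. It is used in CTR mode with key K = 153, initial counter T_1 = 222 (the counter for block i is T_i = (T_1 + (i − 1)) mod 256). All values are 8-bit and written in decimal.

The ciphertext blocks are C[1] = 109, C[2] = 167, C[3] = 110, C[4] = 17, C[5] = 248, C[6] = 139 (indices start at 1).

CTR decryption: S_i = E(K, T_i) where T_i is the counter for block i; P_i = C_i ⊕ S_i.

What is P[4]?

P[4]: T = 225, S = E(K, T) = 120; 17 ⊕ 120 = 105.

P[4] = 105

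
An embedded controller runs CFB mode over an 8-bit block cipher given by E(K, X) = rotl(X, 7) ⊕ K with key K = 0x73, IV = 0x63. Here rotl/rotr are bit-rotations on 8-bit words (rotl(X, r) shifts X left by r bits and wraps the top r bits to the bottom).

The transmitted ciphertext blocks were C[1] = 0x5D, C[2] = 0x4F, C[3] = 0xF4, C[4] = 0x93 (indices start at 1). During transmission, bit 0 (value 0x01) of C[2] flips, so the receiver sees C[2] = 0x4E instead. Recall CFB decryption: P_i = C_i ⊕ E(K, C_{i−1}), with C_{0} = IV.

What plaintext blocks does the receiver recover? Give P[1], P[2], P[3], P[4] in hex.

Only C[2] changed, to 0x4E. In CFB, a change in C_i flips the same bit in P_i and garbles P_{i+1}. Decrypting the received ciphertext:
P[1]: E(K, 0x63) = 0xC2; 0x5D ⊕ 0xC2 = 0x9F.
P[2]: E(K, 0x5D) = 0xDD; 0x4E ⊕ 0xDD = 0x93.
P[3]: E(K, 0x4E) = 0x54; 0xF4 ⊕ 0x54 = 0xA0.
P[4]: E(K, 0xF4) = 0x09; 0x93 ⊕ 0x09 = 0x9A.
Blocks that differ from the original plaintext: P[2], P[3].

P[1] = 0x9F, P[2] = 0x93, P[3] = 0xA0, P[4] = 0x9A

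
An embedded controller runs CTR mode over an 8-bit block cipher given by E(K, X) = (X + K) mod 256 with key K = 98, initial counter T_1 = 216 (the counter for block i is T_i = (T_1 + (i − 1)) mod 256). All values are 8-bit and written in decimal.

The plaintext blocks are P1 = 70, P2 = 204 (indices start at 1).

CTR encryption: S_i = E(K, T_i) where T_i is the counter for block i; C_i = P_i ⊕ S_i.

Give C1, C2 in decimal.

C1 = 124, C2 = 247

C1: T = 216, S = E(K, T) = 58; 70 ⊕ 58 = 124.
C2: T = 217, S = E(K, T) = 59; 204 ⊕ 59 = 247.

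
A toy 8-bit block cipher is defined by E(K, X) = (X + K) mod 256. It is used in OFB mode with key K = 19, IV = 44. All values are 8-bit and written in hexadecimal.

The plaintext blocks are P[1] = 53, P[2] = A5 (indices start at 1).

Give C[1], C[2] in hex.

OFB encryption: S_i = E(K, S_{i−1}) with S_{0} = IV; C_i = P_i ⊕ S_i.
C[1]: S = E(K, 44) = 5D; 53 ⊕ 5D = 0E.
C[2]: S = E(K, 5D) = 76; A5 ⊕ 76 = D3.

C[1] = 0E, C[2] = D3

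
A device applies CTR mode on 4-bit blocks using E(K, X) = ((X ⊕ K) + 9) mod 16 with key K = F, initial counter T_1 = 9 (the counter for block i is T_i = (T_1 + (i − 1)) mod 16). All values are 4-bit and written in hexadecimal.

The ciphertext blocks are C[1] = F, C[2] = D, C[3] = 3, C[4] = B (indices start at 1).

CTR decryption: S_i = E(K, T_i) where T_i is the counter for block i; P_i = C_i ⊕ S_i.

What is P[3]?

P[3]: T = B, S = E(K, T) = D; 3 ⊕ D = E.

P[3] = E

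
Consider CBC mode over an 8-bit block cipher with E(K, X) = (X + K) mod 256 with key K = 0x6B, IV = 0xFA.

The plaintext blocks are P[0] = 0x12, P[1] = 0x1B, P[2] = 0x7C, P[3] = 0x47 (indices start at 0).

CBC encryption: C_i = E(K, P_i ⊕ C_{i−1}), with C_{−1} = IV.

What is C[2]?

C[2] = 0x3A

C[0]: P[0] ⊕ 0xFA = 0xE8; E(K, 0xE8) = 0x53.
C[1]: P[1] ⊕ 0x53 = 0x48; E(K, 0x48) = 0xB3.
C[2]: P[2] ⊕ 0xB3 = 0xCF; E(K, 0xCF) = 0x3A.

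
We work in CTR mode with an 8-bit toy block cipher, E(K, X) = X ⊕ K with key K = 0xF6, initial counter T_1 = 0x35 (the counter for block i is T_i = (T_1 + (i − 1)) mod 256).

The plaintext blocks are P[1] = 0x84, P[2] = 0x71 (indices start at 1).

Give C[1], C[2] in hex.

C[1] = 0x47, C[2] = 0xB1

CTR encryption: S_i = E(K, T_i) where T_i is the counter for block i; C_i = P_i ⊕ S_i.
C[1]: T = 0x35, S = E(K, T) = 0xC3; 0x84 ⊕ 0xC3 = 0x47.
C[2]: T = 0x36, S = E(K, T) = 0xC0; 0x71 ⊕ 0xC0 = 0xB1.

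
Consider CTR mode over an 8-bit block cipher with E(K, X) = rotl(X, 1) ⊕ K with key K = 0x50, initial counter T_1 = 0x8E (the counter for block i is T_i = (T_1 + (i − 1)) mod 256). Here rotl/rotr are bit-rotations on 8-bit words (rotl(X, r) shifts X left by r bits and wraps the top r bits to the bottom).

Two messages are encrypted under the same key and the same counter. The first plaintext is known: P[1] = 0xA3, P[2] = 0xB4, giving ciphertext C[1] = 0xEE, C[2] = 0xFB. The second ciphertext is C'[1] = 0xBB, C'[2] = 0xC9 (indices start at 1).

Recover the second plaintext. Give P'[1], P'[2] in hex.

In CTR with a reused counter, both messages share the same keystream S_i, so C_i ⊕ C'_i = P_i ⊕ P'_i and thus P'_i = P_i ⊕ C_i ⊕ C'_i.
P'[1]: 0xA3 ⊕ 0xEE ⊕ 0xBB = 0xF6.
P'[2]: 0xB4 ⊕ 0xFB ⊕ 0xC9 = 0x86.

P'[1] = 0xF6, P'[2] = 0x86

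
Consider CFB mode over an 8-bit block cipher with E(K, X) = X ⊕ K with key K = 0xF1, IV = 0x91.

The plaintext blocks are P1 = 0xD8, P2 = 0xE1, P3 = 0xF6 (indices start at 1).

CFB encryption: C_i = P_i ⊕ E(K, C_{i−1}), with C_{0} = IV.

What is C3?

C1: E(K, 0x91) = 0x60; 0xD8 ⊕ 0x60 = 0xB8.
C2: E(K, 0xB8) = 0x49; 0xE1 ⊕ 0x49 = 0xA8.
C3: E(K, 0xA8) = 0x59; 0xF6 ⊕ 0x59 = 0xAF.

C3 = 0xAF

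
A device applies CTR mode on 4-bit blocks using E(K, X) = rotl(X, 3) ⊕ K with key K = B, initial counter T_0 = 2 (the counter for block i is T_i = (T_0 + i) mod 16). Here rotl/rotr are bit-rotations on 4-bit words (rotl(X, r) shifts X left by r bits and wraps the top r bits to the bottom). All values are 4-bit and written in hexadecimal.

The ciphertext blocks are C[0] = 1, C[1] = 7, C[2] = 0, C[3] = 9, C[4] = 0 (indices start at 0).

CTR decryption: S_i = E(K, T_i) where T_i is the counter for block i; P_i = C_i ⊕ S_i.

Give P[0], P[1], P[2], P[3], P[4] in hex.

P[0]: T = 2, S = E(K, T) = A; 1 ⊕ A = B.
P[1]: T = 3, S = E(K, T) = 2; 7 ⊕ 2 = 5.
P[2]: T = 4, S = E(K, T) = 9; 0 ⊕ 9 = 9.
P[3]: T = 5, S = E(K, T) = 1; 9 ⊕ 1 = 8.
P[4]: T = 6, S = E(K, T) = 8; 0 ⊕ 8 = 8.

P[0] = B, P[1] = 5, P[2] = 9, P[3] = 8, P[4] = 8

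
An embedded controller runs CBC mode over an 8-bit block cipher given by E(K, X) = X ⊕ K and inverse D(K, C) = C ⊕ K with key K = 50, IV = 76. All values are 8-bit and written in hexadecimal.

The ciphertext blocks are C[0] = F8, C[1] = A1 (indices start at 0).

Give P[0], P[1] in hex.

CBC decryption: P_i = D(K, C_i) ⊕ C_{i−1}, with C_{−1} = IV.
P[0]: D(K, F8) = A8; A8 ⊕ 76 = DE.
P[1]: D(K, A1) = F1; F1 ⊕ F8 = 09.

P[0] = DE, P[1] = 09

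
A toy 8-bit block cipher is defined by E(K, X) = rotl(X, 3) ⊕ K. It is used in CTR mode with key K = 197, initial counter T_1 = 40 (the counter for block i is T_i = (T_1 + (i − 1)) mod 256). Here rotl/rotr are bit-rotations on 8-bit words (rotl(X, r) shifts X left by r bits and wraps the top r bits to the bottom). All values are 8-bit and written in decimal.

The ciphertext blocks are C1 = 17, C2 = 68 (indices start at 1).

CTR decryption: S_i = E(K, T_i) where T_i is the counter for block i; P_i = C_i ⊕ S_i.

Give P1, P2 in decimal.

P1: T = 40, S = E(K, T) = 132; 17 ⊕ 132 = 149.
P2: T = 41, S = E(K, T) = 140; 68 ⊕ 140 = 200.

P1 = 149, P2 = 200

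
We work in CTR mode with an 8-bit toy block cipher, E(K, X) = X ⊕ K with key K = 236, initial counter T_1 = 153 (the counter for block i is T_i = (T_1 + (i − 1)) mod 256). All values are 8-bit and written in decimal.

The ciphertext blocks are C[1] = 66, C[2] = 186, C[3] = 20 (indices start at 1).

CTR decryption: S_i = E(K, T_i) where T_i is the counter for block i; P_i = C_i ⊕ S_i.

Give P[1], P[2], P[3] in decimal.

P[1]: T = 153, S = E(K, T) = 117; 66 ⊕ 117 = 55.
P[2]: T = 154, S = E(K, T) = 118; 186 ⊕ 118 = 204.
P[3]: T = 155, S = E(K, T) = 119; 20 ⊕ 119 = 99.

P[1] = 55, P[2] = 204, P[3] = 99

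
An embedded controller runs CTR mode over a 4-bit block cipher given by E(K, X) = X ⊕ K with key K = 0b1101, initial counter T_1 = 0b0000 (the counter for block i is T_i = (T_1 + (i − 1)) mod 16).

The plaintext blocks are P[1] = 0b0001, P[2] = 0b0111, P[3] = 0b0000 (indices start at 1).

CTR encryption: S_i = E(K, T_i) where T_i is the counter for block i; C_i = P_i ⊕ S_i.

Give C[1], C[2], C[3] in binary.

C[1] = 0b1100, C[2] = 0b1011, C[3] = 0b1111

C[1]: T = 0b0000, S = E(K, T) = 0b1101; 0b0001 ⊕ 0b1101 = 0b1100.
C[2]: T = 0b0001, S = E(K, T) = 0b1100; 0b0111 ⊕ 0b1100 = 0b1011.
C[3]: T = 0b0010, S = E(K, T) = 0b1111; 0b0000 ⊕ 0b1111 = 0b1111.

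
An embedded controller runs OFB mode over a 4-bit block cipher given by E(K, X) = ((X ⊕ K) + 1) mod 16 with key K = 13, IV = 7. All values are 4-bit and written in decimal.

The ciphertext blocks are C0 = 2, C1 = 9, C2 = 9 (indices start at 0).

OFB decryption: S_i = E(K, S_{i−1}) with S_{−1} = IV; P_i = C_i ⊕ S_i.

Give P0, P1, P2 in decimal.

P0 = 9, P1 = 14, P2 = 2

P0: S = E(K, 7) = 11; 2 ⊕ 11 = 9.
P1: S = E(K, 11) = 7; 9 ⊕ 7 = 14.
P2: S = E(K, 7) = 11; 9 ⊕ 11 = 2.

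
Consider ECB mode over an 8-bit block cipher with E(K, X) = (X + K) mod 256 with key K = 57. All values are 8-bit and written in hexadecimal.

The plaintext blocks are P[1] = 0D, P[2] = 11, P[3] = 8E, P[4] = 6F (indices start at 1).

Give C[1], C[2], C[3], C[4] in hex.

C[1] = 64, C[2] = 68, C[3] = E5, C[4] = C6

ECB encryption: C_i = E(K, P_i).
C[1]: E(K, 0D) = 64.
C[2]: E(K, 11) = 68.
C[3]: E(K, 8E) = E5.
C[4]: E(K, 6F) = C6.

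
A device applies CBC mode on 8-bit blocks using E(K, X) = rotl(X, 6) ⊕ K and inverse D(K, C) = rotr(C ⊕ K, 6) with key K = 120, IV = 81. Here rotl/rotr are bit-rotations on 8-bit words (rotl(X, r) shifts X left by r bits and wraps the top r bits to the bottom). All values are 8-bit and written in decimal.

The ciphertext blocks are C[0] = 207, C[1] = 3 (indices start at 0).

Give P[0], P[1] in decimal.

P[0] = 143, P[1] = 34

CBC decryption: P_i = D(K, C_i) ⊕ C_{i−1}, with C_{−1} = IV.
P[0]: D(K, 207) = 222; 222 ⊕ 81 = 143.
P[1]: D(K, 3) = 237; 237 ⊕ 207 = 34.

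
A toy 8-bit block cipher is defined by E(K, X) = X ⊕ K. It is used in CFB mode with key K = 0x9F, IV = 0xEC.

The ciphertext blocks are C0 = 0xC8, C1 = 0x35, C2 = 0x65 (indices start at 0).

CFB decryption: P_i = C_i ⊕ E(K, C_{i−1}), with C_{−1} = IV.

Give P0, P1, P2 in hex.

P0: E(K, 0xEC) = 0x73; 0xC8 ⊕ 0x73 = 0xBB.
P1: E(K, 0xC8) = 0x57; 0x35 ⊕ 0x57 = 0x62.
P2: E(K, 0x35) = 0xAA; 0x65 ⊕ 0xAA = 0xCF.

P0 = 0xBB, P1 = 0x62, P2 = 0xCF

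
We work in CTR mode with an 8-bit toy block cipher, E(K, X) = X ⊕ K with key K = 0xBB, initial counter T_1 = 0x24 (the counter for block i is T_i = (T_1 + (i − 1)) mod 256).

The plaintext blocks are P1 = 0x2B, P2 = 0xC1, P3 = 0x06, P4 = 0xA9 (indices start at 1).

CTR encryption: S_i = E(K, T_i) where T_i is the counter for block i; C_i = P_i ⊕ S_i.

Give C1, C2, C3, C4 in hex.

C1: T = 0x24, S = E(K, T) = 0x9F; 0x2B ⊕ 0x9F = 0xB4.
C2: T = 0x25, S = E(K, T) = 0x9E; 0xC1 ⊕ 0x9E = 0x5F.
C3: T = 0x26, S = E(K, T) = 0x9D; 0x06 ⊕ 0x9D = 0x9B.
C4: T = 0x27, S = E(K, T) = 0x9C; 0xA9 ⊕ 0x9C = 0x35.

C1 = 0xB4, C2 = 0x5F, C3 = 0x9B, C4 = 0x35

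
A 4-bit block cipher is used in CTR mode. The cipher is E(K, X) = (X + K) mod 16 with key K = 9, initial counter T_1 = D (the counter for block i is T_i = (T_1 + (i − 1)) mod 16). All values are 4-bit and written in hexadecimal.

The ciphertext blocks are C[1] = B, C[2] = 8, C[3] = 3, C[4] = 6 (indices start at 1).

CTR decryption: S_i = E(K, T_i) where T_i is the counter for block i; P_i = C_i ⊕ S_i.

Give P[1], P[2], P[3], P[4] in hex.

P[1]: T = D, S = E(K, T) = 6; B ⊕ 6 = D.
P[2]: T = E, S = E(K, T) = 7; 8 ⊕ 7 = F.
P[3]: T = F, S = E(K, T) = 8; 3 ⊕ 8 = B.
P[4]: T = 0, S = E(K, T) = 9; 6 ⊕ 9 = F.

P[1] = D, P[2] = F, P[3] = B, P[4] = F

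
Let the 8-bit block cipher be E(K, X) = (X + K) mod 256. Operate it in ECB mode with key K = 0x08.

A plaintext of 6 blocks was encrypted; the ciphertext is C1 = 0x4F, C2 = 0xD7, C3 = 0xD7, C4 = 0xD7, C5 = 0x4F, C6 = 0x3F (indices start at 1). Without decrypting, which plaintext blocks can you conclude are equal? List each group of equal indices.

P1 = P5; P2 = P3 = P4

ECB encrypts each block independently with the same key, so equal ciphertext blocks imply equal plaintext blocks.
C1 = C5 = 0x4F, so P1 = P5.
C2 = C3 = C4 = 0xD7, so P2 = P3 = P4.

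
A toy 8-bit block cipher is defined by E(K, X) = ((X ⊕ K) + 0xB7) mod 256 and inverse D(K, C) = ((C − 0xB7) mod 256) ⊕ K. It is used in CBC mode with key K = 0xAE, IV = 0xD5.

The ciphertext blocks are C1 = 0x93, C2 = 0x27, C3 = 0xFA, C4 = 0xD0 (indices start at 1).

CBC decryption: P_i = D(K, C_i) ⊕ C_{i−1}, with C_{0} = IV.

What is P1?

P1: D(K, 0x93) = 0x72; 0x72 ⊕ 0xD5 = 0xA7.

P1 = 0xA7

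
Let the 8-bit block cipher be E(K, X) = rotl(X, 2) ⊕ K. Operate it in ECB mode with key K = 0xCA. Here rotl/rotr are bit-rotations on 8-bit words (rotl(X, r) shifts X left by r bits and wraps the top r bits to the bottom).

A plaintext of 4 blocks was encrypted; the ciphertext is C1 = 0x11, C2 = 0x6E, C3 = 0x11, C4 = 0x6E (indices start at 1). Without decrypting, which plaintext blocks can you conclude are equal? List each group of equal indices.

P1 = P3; P2 = P4

ECB encrypts each block independently with the same key, so equal ciphertext blocks imply equal plaintext blocks.
C1 = C3 = 0x11, so P1 = P3.
C2 = C4 = 0x6E, so P2 = P4.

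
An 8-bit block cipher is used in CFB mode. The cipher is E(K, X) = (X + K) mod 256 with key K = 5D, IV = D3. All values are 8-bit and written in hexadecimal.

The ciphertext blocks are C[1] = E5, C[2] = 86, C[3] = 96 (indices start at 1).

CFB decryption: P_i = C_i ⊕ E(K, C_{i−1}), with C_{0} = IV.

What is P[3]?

P[3] = 75

P[3]: E(K, 86) = E3; 96 ⊕ E3 = 75.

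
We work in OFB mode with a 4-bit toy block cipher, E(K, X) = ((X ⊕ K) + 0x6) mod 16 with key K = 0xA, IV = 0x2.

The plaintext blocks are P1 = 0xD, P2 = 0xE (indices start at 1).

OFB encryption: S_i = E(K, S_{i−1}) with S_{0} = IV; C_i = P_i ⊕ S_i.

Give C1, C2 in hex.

C1: S = E(K, 0x2) = 0xE; 0xD ⊕ 0xE = 0x3.
C2: S = E(K, 0xE) = 0xA; 0xE ⊕ 0xA = 0x4.

C1 = 0x3, C2 = 0x4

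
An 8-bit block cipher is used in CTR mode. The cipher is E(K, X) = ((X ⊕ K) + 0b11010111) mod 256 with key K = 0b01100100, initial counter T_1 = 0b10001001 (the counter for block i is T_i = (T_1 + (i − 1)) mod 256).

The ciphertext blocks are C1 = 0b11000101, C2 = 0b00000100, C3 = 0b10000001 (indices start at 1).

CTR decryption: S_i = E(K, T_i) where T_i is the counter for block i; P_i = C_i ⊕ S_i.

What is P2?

P2: T = 0b10001010, S = E(K, T) = 0b11000101; 0b00000100 ⊕ 0b11000101 = 0b11000001.

P2 = 0b11000001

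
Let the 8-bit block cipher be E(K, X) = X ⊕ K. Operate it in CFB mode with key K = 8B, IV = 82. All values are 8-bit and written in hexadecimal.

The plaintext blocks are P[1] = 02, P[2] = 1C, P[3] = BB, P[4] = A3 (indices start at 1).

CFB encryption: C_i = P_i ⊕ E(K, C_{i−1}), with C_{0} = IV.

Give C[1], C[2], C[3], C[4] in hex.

C[1] = 0B, C[2] = 9C, C[3] = AC, C[4] = 84

C[1]: E(K, 82) = 09; 02 ⊕ 09 = 0B.
C[2]: E(K, 0B) = 80; 1C ⊕ 80 = 9C.
C[3]: E(K, 9C) = 17; BB ⊕ 17 = AC.
C[4]: E(K, AC) = 27; A3 ⊕ 27 = 84.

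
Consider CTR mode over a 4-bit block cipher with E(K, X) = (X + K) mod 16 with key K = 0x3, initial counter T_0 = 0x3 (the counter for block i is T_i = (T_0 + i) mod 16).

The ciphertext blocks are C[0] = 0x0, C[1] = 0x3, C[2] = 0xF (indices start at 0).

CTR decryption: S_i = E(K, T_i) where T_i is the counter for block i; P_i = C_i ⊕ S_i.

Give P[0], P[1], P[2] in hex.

P[0]: T = 0x3, S = E(K, T) = 0x6; 0x0 ⊕ 0x6 = 0x6.
P[1]: T = 0x4, S = E(K, T) = 0x7; 0x3 ⊕ 0x7 = 0x4.
P[2]: T = 0x5, S = E(K, T) = 0x8; 0xF ⊕ 0x8 = 0x7.

P[0] = 0x6, P[1] = 0x4, P[2] = 0x7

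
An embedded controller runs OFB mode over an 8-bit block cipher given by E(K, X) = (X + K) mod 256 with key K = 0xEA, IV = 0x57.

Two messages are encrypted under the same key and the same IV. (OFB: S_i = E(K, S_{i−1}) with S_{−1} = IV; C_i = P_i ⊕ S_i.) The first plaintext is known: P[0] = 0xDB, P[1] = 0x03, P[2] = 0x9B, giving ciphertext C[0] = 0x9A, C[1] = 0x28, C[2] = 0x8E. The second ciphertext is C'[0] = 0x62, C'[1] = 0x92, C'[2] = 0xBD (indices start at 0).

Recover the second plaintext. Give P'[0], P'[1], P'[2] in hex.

P'[0] = 0x23, P'[1] = 0xB9, P'[2] = 0xA8

In OFB with a reused IV, both messages share the same keystream S_i, so C_i ⊕ C'_i = P_i ⊕ P'_i and thus P'_i = P_i ⊕ C_i ⊕ C'_i.
P'[0]: 0xDB ⊕ 0x9A ⊕ 0x62 = 0x23.
P'[1]: 0x03 ⊕ 0x28 ⊕ 0x92 = 0xB9.
P'[2]: 0x9B ⊕ 0x8E ⊕ 0xBD = 0xA8.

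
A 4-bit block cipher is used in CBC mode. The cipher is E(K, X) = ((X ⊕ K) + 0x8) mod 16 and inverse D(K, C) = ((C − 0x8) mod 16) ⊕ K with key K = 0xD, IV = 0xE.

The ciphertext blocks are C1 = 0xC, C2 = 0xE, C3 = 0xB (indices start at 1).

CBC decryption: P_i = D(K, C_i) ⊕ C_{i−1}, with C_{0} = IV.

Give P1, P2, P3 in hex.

P1: D(K, 0xC) = 0x9; 0x9 ⊕ 0xE = 0x7.
P2: D(K, 0xE) = 0xB; 0xB ⊕ 0xC = 0x7.
P3: D(K, 0xB) = 0xE; 0xE ⊕ 0xE = 0x0.

P1 = 0x7, P2 = 0x7, P3 = 0x0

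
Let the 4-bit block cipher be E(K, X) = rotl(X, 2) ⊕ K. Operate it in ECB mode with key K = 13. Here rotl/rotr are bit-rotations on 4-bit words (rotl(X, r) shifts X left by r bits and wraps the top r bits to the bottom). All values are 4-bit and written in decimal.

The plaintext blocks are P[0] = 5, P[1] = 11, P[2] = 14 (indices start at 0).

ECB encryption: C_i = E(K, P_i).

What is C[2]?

C[2] = 6

C[2]: E(K, 14) = 6.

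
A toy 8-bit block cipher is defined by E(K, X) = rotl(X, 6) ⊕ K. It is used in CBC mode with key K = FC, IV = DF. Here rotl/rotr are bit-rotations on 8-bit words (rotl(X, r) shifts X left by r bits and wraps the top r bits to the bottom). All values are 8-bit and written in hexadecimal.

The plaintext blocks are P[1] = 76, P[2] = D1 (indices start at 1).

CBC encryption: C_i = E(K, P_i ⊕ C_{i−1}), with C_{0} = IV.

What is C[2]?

C[1]: P[1] ⊕ DF = A9; E(K, A9) = 96.
C[2]: P[2] ⊕ 96 = 47; E(K, 47) = 2D.

C[2] = 2D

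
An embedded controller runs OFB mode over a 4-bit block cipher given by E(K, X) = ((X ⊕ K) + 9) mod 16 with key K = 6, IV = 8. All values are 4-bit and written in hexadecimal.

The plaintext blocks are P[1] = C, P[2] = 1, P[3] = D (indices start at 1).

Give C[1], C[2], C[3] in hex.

C[1] = B, C[2] = B, C[3] = 8

OFB encryption: S_i = E(K, S_{i−1}) with S_{0} = IV; C_i = P_i ⊕ S_i.
C[1]: S = E(K, 8) = 7; C ⊕ 7 = B.
C[2]: S = E(K, 7) = A; 1 ⊕ A = B.
C[3]: S = E(K, A) = 5; D ⊕ 5 = 8.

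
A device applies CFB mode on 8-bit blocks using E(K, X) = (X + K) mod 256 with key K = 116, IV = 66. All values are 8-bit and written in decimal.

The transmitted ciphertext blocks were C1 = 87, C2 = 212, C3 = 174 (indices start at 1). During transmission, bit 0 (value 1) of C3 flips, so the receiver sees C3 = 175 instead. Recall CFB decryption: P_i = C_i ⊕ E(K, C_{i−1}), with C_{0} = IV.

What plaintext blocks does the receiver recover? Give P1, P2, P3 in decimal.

P1 = 225, P2 = 31, P3 = 231

Only C3 changed, to 175. In CFB, a change in C_i flips the same bit in P_i and garbles P_{i+1}. Decrypting the received ciphertext:
P1: E(K, 66) = 182; 87 ⊕ 182 = 225.
P2: E(K, 87) = 203; 212 ⊕ 203 = 31.
P3: E(K, 212) = 72; 175 ⊕ 72 = 231.
Blocks that differ from the original plaintext: P3.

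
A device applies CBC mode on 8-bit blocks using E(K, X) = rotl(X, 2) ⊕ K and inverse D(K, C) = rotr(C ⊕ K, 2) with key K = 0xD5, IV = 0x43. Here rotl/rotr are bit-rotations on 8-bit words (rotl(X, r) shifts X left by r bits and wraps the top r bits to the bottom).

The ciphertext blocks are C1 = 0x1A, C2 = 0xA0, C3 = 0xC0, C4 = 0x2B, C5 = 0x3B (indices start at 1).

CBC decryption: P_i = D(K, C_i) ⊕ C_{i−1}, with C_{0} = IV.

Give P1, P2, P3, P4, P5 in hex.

P1: D(K, 0x1A) = 0xF3; 0xF3 ⊕ 0x43 = 0xB0.
P2: D(K, 0xA0) = 0x5D; 0x5D ⊕ 0x1A = 0x47.
P3: D(K, 0xC0) = 0x45; 0x45 ⊕ 0xA0 = 0xE5.
P4: D(K, 0x2B) = 0xBF; 0xBF ⊕ 0xC0 = 0x7F.
P5: D(K, 0x3B) = 0xBB; 0xBB ⊕ 0x2B = 0x90.

P1 = 0xB0, P2 = 0x47, P3 = 0xE5, P4 = 0x7F, P5 = 0x90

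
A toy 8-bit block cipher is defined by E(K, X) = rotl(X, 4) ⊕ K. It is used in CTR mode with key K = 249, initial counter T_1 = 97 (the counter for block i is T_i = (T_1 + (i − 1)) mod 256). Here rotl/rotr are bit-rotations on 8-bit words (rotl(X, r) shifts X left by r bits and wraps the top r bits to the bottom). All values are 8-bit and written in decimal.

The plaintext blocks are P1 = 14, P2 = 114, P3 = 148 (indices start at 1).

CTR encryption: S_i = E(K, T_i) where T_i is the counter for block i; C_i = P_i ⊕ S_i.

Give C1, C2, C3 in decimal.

C1: T = 97, S = E(K, T) = 239; 14 ⊕ 239 = 225.
C2: T = 98, S = E(K, T) = 223; 114 ⊕ 223 = 173.
C3: T = 99, S = E(K, T) = 207; 148 ⊕ 207 = 91.

C1 = 225, C2 = 173, C3 = 91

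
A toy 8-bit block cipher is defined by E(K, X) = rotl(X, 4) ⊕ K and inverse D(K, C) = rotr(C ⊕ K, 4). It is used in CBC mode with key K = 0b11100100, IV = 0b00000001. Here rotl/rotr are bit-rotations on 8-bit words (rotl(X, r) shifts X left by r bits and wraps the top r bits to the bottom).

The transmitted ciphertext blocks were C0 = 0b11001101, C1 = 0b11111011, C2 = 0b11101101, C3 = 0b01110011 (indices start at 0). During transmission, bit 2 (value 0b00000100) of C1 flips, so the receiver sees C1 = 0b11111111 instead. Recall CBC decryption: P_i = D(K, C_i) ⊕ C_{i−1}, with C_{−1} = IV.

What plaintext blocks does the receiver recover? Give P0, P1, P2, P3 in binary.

P0 = 0b10010011, P1 = 0b01111100, P2 = 0b01101111, P3 = 0b10010100

Only C1 changed, to 0b11111111. In CBC, a change in C_i garbles P_i and flips the same bit in P_{i+1}. Decrypting the received ciphertext:
P0: D(K, 0b11001101) = 0b10010010; 0b10010010 ⊕ 0b00000001 = 0b10010011.
P1: D(K, 0b11111111) = 0b10110001; 0b10110001 ⊕ 0b11001101 = 0b01111100.
P2: D(K, 0b11101101) = 0b10010000; 0b10010000 ⊕ 0b11111111 = 0b01101111.
P3: D(K, 0b01110011) = 0b01111001; 0b01111001 ⊕ 0b11101101 = 0b10010100.
Blocks that differ from the original plaintext: P1, P2.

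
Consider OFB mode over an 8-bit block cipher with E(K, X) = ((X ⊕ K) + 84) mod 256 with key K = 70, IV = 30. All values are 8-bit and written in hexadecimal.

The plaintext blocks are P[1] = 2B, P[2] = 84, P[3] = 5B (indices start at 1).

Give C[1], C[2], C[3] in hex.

OFB encryption: S_i = E(K, S_{i−1}) with S_{0} = IV; C_i = P_i ⊕ S_i.
C[1]: S = E(K, 30) = C4; 2B ⊕ C4 = EF.
C[2]: S = E(K, C4) = 38; 84 ⊕ 38 = BC.
C[3]: S = E(K, 38) = CC; 5B ⊕ CC = 97.

C[1] = EF, C[2] = BC, C[3] = 97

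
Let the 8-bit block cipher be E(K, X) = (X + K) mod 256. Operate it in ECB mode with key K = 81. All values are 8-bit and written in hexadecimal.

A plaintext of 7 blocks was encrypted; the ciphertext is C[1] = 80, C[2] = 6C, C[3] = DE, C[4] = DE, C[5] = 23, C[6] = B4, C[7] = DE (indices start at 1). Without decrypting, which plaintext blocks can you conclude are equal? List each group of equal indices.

ECB encrypts each block independently with the same key, so equal ciphertext blocks imply equal plaintext blocks.
C[3] = C[4] = C[7] = DE, so P[3] = P[4] = P[7].

P[3] = P[4] = P[7]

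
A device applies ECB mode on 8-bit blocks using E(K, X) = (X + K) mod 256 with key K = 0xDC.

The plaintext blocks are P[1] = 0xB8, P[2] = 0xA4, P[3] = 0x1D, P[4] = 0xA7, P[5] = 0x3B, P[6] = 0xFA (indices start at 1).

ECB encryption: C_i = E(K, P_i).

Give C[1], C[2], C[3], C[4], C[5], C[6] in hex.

C[1] = 0x94, C[2] = 0x80, C[3] = 0xF9, C[4] = 0x83, C[5] = 0x17, C[6] = 0xD6

C[1]: E(K, 0xB8) = 0x94.
C[2]: E(K, 0xA4) = 0x80.
C[3]: E(K, 0x1D) = 0xF9.
C[4]: E(K, 0xA7) = 0x83.
C[5]: E(K, 0x3B) = 0x17.
C[6]: E(K, 0xFA) = 0xD6.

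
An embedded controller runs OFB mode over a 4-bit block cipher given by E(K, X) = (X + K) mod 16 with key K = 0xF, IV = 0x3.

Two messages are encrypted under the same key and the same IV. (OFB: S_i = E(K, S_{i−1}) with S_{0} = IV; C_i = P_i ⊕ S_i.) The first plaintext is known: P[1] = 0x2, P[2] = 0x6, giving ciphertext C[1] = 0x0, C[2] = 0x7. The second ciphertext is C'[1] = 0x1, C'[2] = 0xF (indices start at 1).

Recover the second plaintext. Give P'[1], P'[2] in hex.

In OFB with a reused IV, both messages share the same keystream S_i, so C_i ⊕ C'_i = P_i ⊕ P'_i and thus P'_i = P_i ⊕ C_i ⊕ C'_i.
P'[1]: 0x2 ⊕ 0x0 ⊕ 0x1 = 0x3.
P'[2]: 0x6 ⊕ 0x7 ⊕ 0xF = 0xE.

P'[1] = 0x3, P'[2] = 0xE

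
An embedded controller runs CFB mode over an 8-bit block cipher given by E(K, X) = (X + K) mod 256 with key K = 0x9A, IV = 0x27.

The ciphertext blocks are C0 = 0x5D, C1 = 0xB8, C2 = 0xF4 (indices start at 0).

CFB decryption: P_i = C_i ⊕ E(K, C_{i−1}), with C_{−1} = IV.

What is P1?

P1: E(K, 0x5D) = 0xF7; 0xB8 ⊕ 0xF7 = 0x4F.

P1 = 0x4F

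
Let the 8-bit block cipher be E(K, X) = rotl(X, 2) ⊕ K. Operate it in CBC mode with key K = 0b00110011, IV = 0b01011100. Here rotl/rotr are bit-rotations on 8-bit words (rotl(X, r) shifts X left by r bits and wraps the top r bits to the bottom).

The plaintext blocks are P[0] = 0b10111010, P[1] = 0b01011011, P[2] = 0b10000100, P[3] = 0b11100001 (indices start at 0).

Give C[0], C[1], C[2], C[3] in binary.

CBC encryption: C_i = E(K, P_i ⊕ C_{i−1}), with C_{−1} = IV.
C[0]: P[0] ⊕ 0b01011100 = 0b11100110; E(K, 0b11100110) = 0b10101000.
C[1]: P[1] ⊕ 0b10101000 = 0b11110011; E(K, 0b11110011) = 0b11111100.
C[2]: P[2] ⊕ 0b11111100 = 0b01111000; E(K, 0b01111000) = 0b11010010.
C[3]: P[3] ⊕ 0b11010010 = 0b00110011; E(K, 0b00110011) = 0b11111111.

C[0] = 0b10101000, C[1] = 0b11111100, C[2] = 0b11010010, C[3] = 0b11111111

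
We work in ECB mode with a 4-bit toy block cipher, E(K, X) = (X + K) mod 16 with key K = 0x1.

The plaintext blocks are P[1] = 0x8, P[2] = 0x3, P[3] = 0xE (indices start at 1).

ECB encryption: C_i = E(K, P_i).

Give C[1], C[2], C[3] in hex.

C[1] = 0x9, C[2] = 0x4, C[3] = 0xF

C[1]: E(K, 0x8) = 0x9.
C[2]: E(K, 0x3) = 0x4.
C[3]: E(K, 0xE) = 0xF.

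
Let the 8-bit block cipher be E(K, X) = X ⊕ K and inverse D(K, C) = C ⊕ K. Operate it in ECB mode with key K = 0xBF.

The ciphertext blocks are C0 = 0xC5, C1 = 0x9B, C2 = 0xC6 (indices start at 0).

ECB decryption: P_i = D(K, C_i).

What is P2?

P2 = 0x79

P2: D(K, 0xC6) = 0x79.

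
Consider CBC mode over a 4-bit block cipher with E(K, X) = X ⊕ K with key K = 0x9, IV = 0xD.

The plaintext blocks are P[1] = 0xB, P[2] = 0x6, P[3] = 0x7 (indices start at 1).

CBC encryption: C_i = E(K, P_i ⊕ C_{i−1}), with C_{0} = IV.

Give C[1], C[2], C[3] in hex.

C[1]: P[1] ⊕ 0xD = 0x6; E(K, 0x6) = 0xF.
C[2]: P[2] ⊕ 0xF = 0x9; E(K, 0x9) = 0x0.
C[3]: P[3] ⊕ 0x0 = 0x7; E(K, 0x7) = 0xE.

C[1] = 0xF, C[2] = 0x0, C[3] = 0xE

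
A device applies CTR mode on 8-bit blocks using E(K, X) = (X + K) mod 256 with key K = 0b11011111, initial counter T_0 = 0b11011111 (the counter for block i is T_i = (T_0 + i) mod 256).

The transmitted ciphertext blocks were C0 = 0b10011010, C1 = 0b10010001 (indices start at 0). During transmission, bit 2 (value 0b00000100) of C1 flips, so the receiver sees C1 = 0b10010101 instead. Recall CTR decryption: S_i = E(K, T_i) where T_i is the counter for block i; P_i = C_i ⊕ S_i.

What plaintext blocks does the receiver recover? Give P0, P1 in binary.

P0 = 0b00100100, P1 = 0b00101010

Only C1 changed, to 0b10010101. In CTR, a change in C_i flips the same bit in P_i only; the keystream is unaffected. Decrypting the received ciphertext:
P0: T = 0b11011111, S = E(K, T) = 0b10111110; 0b10011010 ⊕ 0b10111110 = 0b00100100.
P1: T = 0b11100000, S = E(K, T) = 0b10111111; 0b10010101 ⊕ 0b10111111 = 0b00101010.
Blocks that differ from the original plaintext: P1.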